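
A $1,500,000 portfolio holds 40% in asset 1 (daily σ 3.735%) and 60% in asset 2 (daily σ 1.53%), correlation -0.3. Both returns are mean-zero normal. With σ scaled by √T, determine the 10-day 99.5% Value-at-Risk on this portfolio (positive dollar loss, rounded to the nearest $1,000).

$183,000

σ_p = √(0.4²·3.735² + 0.6²·1.53² + 2·-0.3·0.4·0.6·3.735·1.53) = 1.501%.
σ_{10d} = 1.501% × √10 = 4.747%.
z(99.5%) = 2.576.
VaR = 2.576 × 4.747% = 12.228%; on $1,500,000 that is $183,420.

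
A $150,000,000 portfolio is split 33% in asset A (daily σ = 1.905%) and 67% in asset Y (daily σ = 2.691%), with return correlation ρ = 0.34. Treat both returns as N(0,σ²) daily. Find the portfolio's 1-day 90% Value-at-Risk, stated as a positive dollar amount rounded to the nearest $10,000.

$4,040,000

σ_p² = 0.33²·1.905² + 0.67²·2.691² + 2·0.34·0.33·0.67·1.905·2.691 = 4.4166 (%²).
σ_p = √4.4166 = 2.102%.
At 90%, z = 1.282.
VaR = 1.282 × 2.102% = 2.695%; on $150,000,000 that is $4,042,500.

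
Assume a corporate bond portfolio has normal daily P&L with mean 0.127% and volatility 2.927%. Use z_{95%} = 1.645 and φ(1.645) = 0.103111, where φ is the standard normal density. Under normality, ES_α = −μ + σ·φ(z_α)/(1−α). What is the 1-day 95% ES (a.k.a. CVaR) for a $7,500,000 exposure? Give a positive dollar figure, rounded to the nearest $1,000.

$443,000

Tail multiplier: φ(z)/(1−α) = 0.103111 / 0.05 = 2.062.
ES = −(0.127%) + 2.927% × 2.062 = 5.908%.
On $7,500,000: 0.05908 × $7,500,000 = $443,100.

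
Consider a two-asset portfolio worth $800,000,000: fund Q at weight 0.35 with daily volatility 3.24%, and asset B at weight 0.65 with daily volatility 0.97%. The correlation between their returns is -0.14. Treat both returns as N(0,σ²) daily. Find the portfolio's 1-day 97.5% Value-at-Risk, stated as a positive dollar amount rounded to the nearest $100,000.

σ_p² = 0.35²·3.24² + 0.65²·0.97² + 2·-0.14·0.35·0.65·3.24·0.97 = 1.4833 (%²).
σ_p = √1.4833 = 1.218%.
At 97.5%, z = 1.960.
VaR = 1.960 × 1.218% = 2.387%; on $800,000,000 that is $19,096,000.

$19,100,000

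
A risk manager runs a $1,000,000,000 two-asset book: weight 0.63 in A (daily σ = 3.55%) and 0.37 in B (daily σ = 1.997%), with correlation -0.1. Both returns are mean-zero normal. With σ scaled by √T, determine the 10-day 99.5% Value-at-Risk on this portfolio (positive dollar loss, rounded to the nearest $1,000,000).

σ_p = √(0.63²·3.55² + 0.37²·1.997² + 2·-0.1·0.63·0.37·3.55·1.997) = 2.284%.
σ_{10d} = 2.284% × √10 = 7.223%.
z(99.5%) = 2.576.
VaR = 2.576 × 7.223% = 18.606%; on $1,000,000,000 that is $186,060,000.

$186,000,000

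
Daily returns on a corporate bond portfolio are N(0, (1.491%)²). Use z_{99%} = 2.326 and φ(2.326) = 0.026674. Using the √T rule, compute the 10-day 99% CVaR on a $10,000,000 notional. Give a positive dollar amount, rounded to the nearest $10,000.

$1,260,000

σ_{10d} = 1.491% × √10 = 4.715%.
ES multiplier = φ(z)/(1−α) = 0.026674/0.01 = 2.667.
ES = 4.715% × 2.667 = 12.575%; on $10,000,000: $1,257,500.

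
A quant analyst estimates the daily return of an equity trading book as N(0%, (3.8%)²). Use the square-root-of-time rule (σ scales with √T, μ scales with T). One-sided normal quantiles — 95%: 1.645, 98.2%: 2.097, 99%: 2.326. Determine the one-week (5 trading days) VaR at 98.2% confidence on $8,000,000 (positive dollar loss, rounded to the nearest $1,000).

$1,425,000

σ_{5d} = 3.8% × √5 = 8.497%.
VaR = 2.097 × 8.497% = 17.818%.
On $8,000,000: 0.17818 × $8,000,000 = $1,425,440.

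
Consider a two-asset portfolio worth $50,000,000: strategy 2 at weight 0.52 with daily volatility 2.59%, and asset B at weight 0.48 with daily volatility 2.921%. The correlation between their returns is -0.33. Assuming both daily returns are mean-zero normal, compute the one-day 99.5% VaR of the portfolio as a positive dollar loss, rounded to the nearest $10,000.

σ_p² = 0.52²·2.59² + 0.48²·2.921² + 2·-0.33·0.52·0.48·2.59·2.921 = 2.5334 (%²).
σ_p = √2.5334 = 1.592%.
At 99.5%, z = 2.576.
VaR = 2.576 × 1.592% = 4.101%; on $50,000,000 that is $2,050,500.

$2,050,000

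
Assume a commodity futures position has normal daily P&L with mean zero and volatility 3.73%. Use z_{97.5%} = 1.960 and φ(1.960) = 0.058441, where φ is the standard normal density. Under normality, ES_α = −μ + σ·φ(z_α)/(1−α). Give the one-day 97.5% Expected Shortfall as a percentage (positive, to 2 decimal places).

Tail multiplier: φ(z)/(1−α) = 0.058441 / 0.025 = 2.338.
ES = 3.73% × 2.338 = 8.721%.

8.72%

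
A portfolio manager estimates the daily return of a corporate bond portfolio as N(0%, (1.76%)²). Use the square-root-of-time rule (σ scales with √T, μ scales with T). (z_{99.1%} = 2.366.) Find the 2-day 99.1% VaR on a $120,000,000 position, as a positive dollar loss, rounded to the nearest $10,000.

$7,070,000

σ_{2d} = 1.76% × √2 = 2.489%.
VaR = 2.366 × 2.489% = 5.889%.
On $120,000,000: 0.05889 × $120,000,000 = $7,066,800.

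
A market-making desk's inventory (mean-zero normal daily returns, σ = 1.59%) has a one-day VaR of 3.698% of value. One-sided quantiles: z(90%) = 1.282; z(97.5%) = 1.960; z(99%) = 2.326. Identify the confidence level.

Implied z = VaR/σ = 3.698 / 1.59 = 2.326.
This matches z(99%) = 2.326.

99%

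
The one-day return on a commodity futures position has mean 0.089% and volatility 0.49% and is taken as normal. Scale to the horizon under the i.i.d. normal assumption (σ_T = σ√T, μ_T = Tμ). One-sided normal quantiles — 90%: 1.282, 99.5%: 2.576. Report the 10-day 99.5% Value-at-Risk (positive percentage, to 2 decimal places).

σ_{10d} = 0.49% × √10 = 1.550%; μ_{10d} = 10 × 0.089% = 0.890%.
VaR = −(0.890%) + 2.576 × 1.550% = 3.103%.

3.10%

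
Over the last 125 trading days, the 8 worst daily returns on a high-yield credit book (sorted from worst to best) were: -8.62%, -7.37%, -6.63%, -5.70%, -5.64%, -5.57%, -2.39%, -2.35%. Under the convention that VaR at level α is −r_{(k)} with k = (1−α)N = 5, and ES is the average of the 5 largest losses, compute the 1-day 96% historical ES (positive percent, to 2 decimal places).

6.79%

The 5 worst returns sum to -33.96%.
ES = −(-33.96%) / 5 = 6.792% ≈ 6.79%.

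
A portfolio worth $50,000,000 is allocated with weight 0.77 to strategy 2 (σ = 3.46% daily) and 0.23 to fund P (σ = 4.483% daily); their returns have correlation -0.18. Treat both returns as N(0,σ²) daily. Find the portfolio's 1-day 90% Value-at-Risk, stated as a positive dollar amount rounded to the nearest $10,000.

σ_p² = 0.77²·3.46² + 0.23²·4.483² + 2·-0.18·0.77·0.23·3.46·4.483 = 7.1722 (%²).
σ_p = √7.1722 = 2.678%.
At 90%, z = 1.282.
VaR = 1.282 × 2.678% = 3.433%; on $50,000,000 that is $1,716,500.

$1,720,000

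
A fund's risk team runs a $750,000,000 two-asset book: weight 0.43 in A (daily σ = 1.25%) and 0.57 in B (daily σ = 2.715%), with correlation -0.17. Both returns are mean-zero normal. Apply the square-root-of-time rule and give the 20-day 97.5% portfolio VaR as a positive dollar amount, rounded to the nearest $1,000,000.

σ_p = √(0.43²·1.25² + 0.57²·2.715² + 2·-0.17·0.43·0.57·1.25·2.715) = 1.550%.
σ_{20d} = 1.550% × √20 = 6.932%.
z(97.5%) = 1.960.
VaR = 1.960 × 6.932% = 13.587%; on $750,000,000 that is $101,902,500.

$102,000,000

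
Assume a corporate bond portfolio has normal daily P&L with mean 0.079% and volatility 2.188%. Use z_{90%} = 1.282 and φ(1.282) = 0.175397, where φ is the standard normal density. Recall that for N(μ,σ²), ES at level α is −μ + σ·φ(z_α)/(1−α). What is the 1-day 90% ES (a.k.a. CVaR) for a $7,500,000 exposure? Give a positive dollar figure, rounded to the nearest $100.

Tail multiplier: φ(z)/(1−α) = 0.175397 / 0.1 = 1.754.
ES = −(0.079%) + 2.188% × 1.754 = 3.759%.
On $7,500,000: 0.03759 × $7,500,000 = $281,925.

$281,900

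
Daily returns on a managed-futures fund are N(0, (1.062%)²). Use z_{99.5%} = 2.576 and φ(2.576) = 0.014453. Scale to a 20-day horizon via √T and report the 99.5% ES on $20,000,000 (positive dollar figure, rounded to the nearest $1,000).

σ_{20d} = 1.062% × √20 = 4.749%.
ES multiplier = φ(z)/(1−α) = 0.014453/0.005 = 2.891.
ES = 4.749% × 2.891 = 13.729%; on $20,000,000: $2,745,800.

$2,746,000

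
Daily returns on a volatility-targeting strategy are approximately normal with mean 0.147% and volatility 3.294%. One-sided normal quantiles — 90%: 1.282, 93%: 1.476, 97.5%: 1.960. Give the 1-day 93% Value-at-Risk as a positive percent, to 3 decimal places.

4.715%

VaR = −μ + z·σ = −(0.147%) + 1.476 × 3.294% = 4.715%.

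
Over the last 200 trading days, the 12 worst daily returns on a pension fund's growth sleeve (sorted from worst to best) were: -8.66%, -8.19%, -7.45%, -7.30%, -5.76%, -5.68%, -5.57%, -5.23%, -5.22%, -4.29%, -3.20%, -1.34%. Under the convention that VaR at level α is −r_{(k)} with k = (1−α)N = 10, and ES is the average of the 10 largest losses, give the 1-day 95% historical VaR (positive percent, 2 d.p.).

k = 10; the 10th lowest return is -4.29%, so VaR = 4.29%.

4.29%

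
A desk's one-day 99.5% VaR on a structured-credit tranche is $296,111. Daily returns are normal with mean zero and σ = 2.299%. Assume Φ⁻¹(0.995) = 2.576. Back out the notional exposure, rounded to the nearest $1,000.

$5,000,000

VaR as a fraction of value: z·σ = 2.576 × 2.299% = 5.92222%.
Position = $296,111 / 0.0592222 = $4,999,997.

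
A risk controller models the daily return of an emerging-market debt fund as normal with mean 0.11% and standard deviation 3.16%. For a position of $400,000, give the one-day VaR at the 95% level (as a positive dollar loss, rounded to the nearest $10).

At 95% one-sided, z = 1.645.
VaR = −μ + z·σ = −(0.11%) + 1.645 × 3.16% = 5.088%.
On $400,000: 0.05088 × $400,000 = $20,352.

$20,350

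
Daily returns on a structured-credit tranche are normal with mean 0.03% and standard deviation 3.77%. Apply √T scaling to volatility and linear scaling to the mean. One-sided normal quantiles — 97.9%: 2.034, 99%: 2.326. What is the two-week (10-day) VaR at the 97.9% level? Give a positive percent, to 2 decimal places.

σ_{10d} = 3.77% × √10 = 11.922%; μ_{10d} = 10 × 0.03% = 0.300%.
VaR = −(0.300%) + 2.034 × 11.922% = 23.949%.

23.95%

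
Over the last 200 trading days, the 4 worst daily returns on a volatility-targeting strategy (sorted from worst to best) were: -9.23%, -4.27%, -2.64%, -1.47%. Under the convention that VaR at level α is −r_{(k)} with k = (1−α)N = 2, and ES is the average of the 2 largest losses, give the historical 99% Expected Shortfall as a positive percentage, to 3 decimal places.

The 2 worst returns sum to -13.50%.
ES = −(-13.50%) / 2 = 6.75% ≈ 6.750%.

6.750%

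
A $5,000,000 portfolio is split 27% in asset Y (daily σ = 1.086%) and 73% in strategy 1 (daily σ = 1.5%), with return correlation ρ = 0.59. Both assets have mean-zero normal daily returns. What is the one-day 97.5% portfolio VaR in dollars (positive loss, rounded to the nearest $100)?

$126,400

σ_p² = 0.27²·1.086² + 0.73²·1.5² + 2·0.59·0.27·0.73·1.086·1.5 = 1.6639 (%²).
σ_p = √1.6639 = 1.290%.
At 97.5%, z = 1.960.
VaR = 1.960 × 1.290% = 2.528%; on $5,000,000 that is $126,400.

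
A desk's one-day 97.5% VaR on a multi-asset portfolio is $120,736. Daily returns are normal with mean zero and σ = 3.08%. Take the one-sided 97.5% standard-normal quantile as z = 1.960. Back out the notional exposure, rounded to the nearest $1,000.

$2,000,000

VaR as a fraction of value: z·σ = 1.960 × 3.08% = 6.0368%.
Position = $120,736 / 0.060368 = $2,000,000.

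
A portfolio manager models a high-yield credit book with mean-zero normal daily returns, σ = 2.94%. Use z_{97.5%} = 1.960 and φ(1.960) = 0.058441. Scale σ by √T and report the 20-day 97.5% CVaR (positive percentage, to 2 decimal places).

σ_{20d} = 2.94% × √20 = 13.148%.
ES multiplier = φ(z)/(1−α) = 0.058441/0.025 = 2.338.
ES = 13.148% × 2.338 = 30.740%.

30.74%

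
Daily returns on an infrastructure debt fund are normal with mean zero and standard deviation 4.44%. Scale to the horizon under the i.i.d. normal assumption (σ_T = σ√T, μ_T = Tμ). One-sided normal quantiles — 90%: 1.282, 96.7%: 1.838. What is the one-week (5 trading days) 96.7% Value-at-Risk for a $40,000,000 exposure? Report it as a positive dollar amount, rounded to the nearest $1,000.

$7,299,000

σ_{5d} = 4.44% × √5 = 9.928%.
VaR = 1.838 × 9.928% = 18.248%.
On $40,000,000: 0.18248 × $40,000,000 = $7,299,200.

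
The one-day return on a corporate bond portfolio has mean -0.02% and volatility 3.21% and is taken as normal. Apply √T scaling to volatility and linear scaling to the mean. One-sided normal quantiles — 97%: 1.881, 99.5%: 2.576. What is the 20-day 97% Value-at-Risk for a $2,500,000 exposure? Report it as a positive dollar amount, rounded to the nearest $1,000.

σ_{20d} = 3.21% × √20 = 14.356%; μ_{20d} = 20 × -0.02% = -0.400%.
VaR = −(-0.400%) + 1.881 × 14.356% = 27.404%.
On $2,500,000: 0.27404 × $2,500,000 = $685,100.

$685,000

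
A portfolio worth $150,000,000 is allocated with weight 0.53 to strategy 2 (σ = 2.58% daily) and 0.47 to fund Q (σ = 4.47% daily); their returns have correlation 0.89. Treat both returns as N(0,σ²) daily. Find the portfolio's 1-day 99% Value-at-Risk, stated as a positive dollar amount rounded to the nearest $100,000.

σ_p² = 0.53²·2.58² + 0.47²·4.47² + 2·0.89·0.53·0.47·2.58·4.47 = 11.3971 (%²).
σ_p = √11.3971 = 3.376%.
At 99%, z = 2.326.
VaR = 2.326 × 3.376% = 7.853%; on $150,000,000 that is $11,779,500.

$11,800,000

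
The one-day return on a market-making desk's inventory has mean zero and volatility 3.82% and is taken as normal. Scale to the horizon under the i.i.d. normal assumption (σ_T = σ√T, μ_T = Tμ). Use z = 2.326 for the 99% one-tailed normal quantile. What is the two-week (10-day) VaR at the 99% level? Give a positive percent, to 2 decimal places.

σ_{10d} = 3.82% × √10 = 12.080%.
VaR = 2.326 × 12.080% = 28.098%.

28.10%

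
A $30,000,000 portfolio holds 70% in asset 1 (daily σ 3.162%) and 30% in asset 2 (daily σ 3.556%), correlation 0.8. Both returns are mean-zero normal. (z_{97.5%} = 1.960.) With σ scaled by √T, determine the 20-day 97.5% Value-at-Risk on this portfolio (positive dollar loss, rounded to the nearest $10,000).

$8,240,000

σ_p = √(0.7²·3.162² + 0.3²·3.556² + 2·0.8·0.7·0.3·3.162·3.556) = 3.133%.
σ_{20d} = 3.133% × √20 = 14.011%.
VaR = 1.960 × 14.011% = 27.462%; on $30,000,000 that is $8,238,600.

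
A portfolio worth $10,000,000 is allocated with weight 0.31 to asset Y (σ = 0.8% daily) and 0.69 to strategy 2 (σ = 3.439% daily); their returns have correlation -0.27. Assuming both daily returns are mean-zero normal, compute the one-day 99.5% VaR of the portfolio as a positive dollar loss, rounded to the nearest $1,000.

σ_p² = 0.31²·0.8² + 0.69²·3.439² + 2·-0.27·0.31·0.69·0.8·3.439 = 5.3744 (%²).
σ_p = √5.3744 = 2.318%.
At 99.5%, z = 2.576.
VaR = 2.576 × 2.318% = 5.971%; on $10,000,000 that is $597,100.

$597,000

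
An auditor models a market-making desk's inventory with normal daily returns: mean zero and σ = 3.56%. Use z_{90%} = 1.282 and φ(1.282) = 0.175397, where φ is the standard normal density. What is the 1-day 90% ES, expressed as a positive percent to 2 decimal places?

Tail multiplier: φ(z)/(1−α) = 0.175397 / 0.1 = 1.754.
ES = 3.56% × 1.754 = 6.244%.

6.24%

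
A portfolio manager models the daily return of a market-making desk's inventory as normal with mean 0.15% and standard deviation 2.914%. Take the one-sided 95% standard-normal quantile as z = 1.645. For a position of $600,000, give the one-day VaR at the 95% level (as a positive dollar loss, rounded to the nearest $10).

VaR = −μ + z·σ = −(0.15%) + 1.645 × 2.914% = 4.644%.
On $600,000: 0.04644 × $600,000 = $27,864.

$27,860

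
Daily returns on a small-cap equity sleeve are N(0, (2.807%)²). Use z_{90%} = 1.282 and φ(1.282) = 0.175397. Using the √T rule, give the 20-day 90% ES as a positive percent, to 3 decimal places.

σ_{20d} = 2.807% × √20 = 12.553%.
ES multiplier = φ(z)/(1−α) = 0.175397/0.1 = 1.754.
ES = 12.553% × 1.754 = 22.018%.

22.018%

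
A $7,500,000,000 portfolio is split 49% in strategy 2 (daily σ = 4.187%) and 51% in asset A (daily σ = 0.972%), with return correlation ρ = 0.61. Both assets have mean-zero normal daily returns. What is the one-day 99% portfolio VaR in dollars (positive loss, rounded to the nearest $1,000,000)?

$416,000,000

σ_p² = 0.49²·4.187² + 0.51²·0.972² + 2·0.61·0.49·0.51·4.187·0.972 = 5.6957 (%²).
σ_p = √5.6957 = 2.387%.
At 99%, z = 2.326.
VaR = 2.326 × 2.387% = 5.552%; on $7,500,000,000 that is $416,400,000.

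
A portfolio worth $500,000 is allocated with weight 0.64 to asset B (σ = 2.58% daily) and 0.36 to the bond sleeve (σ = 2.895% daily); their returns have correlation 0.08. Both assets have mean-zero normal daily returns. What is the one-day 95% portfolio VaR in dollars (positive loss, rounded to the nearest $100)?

σ_p² = 0.64²·2.58² + 0.36²·2.895² + 2·0.08·0.64·0.36·2.58·2.895 = 4.0880 (%²).
σ_p = √4.0880 = 2.022%.
At 95%, z = 1.645.
VaR = 1.645 × 2.022% = 3.326%; on $500,000 that is $16,630.

$16,600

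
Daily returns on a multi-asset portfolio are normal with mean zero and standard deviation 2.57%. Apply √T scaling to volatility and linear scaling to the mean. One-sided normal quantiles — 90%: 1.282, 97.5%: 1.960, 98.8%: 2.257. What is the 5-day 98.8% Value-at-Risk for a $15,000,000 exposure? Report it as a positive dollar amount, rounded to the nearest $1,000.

$1,946,000

σ_{5d} = 2.57% × √5 = 5.747%.
VaR = 2.257 × 5.747% = 12.971%.
On $15,000,000: 0.12971 × $15,000,000 = $1,945,650.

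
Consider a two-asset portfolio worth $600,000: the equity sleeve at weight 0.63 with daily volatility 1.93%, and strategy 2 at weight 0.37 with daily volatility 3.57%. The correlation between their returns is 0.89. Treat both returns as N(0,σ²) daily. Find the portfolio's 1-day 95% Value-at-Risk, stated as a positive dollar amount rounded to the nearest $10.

σ_p² = 0.63²·1.93² + 0.37²·3.57² + 2·0.89·0.63·0.37·1.93·3.57 = 6.0820 (%²).
σ_p = √6.0820 = 2.466%.
At 95%, z = 1.645.
VaR = 1.645 × 2.466% = 4.057%; on $600,000 that is $24,342.

$24,340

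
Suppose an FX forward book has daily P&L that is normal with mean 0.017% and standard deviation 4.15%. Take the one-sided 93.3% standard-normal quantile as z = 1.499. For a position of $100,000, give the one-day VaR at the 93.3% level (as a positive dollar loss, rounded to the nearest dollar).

VaR = −μ + z·σ = −(0.017%) + 1.499 × 4.15% = 6.204%.
On $100,000: 0.06204 × $100,000 = $6,204.

$6,204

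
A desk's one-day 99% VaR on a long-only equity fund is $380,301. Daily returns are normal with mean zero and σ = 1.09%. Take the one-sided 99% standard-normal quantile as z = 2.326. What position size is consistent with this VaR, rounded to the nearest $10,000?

$15,000,000

VaR as a fraction of value: z·σ = 2.326 × 1.09% = 2.53534%.
Position = $380,301 / 0.0253534 = $15,000,000.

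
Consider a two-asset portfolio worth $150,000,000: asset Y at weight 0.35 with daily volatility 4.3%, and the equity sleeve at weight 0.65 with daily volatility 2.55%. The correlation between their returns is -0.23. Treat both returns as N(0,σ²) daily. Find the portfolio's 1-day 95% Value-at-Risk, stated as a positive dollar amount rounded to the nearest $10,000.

$4,850,000

σ_p² = 0.35²·4.3² + 0.65²·2.55² + 2·-0.23·0.35·0.65·4.3·2.55 = 3.8648 (%²).
σ_p = √3.8648 = 1.966%.
At 95%, z = 1.645.
VaR = 1.645 × 1.966% = 3.234%; on $150,000,000 that is $4,851,000.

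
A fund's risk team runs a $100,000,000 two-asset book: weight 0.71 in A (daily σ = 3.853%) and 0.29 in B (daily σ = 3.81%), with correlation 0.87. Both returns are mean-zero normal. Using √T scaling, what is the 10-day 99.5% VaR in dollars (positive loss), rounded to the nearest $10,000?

σ_p = √(0.71²·3.853² + 0.29²·3.81² + 2·0.87·0.71·0.29·3.853·3.81) = 3.737%.
σ_{10d} = 3.737% × √10 = 11.817%.
z(99.5%) = 2.576.
VaR = 2.576 × 11.817% = 30.441%; on $100,000,000 that is $30,441,000.

$30,440,000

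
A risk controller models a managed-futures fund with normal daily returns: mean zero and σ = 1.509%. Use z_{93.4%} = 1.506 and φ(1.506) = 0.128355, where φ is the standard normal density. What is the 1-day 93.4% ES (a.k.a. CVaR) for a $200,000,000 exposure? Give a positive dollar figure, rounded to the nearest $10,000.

$5,870,000

Tail multiplier: φ(z)/(1−α) = 0.128355 / 0.066 = 1.945.
ES = 1.509% × 1.945 = 2.935%.
On $200,000,000: 0.02935 × $200,000,000 = $5,870,000.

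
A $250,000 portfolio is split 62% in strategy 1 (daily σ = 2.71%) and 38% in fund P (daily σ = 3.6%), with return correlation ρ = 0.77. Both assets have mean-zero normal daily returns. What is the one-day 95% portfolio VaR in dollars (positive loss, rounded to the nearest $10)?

$11,800

σ_p² = 0.62²·2.71² + 0.38²·3.6² + 2·0.77·0.62·0.38·2.71·3.6 = 8.2342 (%²).
σ_p = √8.2342 = 2.870%.
At 95%, z = 1.645.
VaR = 1.645 × 2.870% = 4.721%; on $250,000 that is $11,802.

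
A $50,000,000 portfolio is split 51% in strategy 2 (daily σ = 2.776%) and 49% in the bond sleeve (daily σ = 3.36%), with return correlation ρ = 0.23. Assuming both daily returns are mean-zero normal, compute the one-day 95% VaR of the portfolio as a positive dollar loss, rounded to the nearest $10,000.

σ_p² = 0.51²·2.776² + 0.49²·3.36² + 2·0.23·0.51·0.49·2.776·3.36 = 5.7872 (%²).
σ_p = √5.7872 = 2.406%.
At 95%, z = 1.645.
VaR = 1.645 × 2.406% = 3.958%; on $50,000,000 that is $1,979,000.

$1,980,000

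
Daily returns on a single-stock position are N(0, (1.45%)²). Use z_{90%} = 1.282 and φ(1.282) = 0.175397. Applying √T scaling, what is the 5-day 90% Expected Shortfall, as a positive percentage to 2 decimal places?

5.69%

σ_{5d} = 1.45% × √5 = 3.242%.
ES multiplier = φ(z)/(1−α) = 0.175397/0.1 = 1.754.
ES = 3.242% × 1.754 = 5.686%.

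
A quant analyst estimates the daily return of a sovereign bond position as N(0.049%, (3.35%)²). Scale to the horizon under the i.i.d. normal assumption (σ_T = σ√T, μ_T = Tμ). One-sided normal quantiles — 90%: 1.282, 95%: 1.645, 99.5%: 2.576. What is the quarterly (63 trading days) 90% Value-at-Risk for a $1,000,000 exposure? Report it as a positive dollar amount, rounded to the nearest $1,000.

σ_{63d} = 3.35% × √63 = 26.590%; μ_{63d} = 63 × 0.049% = 3.087%.
VaR = −(3.087%) + 1.282 × 26.590% = 31.001%.
On $1,000,000: 0.31001 × $1,000,000 = $310,010.

$310,000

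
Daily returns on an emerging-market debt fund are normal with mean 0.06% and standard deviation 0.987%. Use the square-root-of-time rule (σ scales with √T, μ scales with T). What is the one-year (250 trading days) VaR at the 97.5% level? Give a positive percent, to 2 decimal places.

15.59%

At 97.5%, z = 1.960.
σ_{250d} = 0.987% × √250 = 15.606%; μ_{250d} = 250 × 0.06% = 15.000%.
VaR = −(15.000%) + 1.960 × 15.606% = 15.588%.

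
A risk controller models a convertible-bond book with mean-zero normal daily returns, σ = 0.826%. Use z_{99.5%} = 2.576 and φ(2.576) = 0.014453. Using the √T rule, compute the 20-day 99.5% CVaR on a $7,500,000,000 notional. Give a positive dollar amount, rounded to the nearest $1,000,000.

$801,000,000

σ_{20d} = 0.826% × √20 = 3.694%.
ES multiplier = φ(z)/(1−α) = 0.014453/0.005 = 2.891.
ES = 3.694% × 2.891 = 10.679%; on $7,500,000,000: $800,925,000.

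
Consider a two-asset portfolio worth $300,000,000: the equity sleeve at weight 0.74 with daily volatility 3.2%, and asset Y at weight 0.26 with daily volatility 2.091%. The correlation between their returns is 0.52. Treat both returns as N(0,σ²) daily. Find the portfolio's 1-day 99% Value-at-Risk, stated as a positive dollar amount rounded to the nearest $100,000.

σ_p² = 0.74²·3.2² + 0.26²·2.091² + 2·0.52·0.74·0.26·3.2·2.091 = 7.2419 (%²).
σ_p = √7.2419 = 2.691%.
At 99%, z = 2.326.
VaR = 2.326 × 2.691% = 6.259%; on $300,000,000 that is $18,777,000.

$18,800,000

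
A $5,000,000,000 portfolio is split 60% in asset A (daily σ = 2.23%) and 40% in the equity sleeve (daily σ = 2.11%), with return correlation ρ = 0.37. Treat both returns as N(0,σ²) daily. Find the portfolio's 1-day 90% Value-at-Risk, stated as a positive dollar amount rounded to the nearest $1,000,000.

$117,000,000

σ_p² = 0.6²·2.23² + 0.4²·2.11² + 2·0.37·0.6·0.4·2.23·2.11 = 3.3382 (%²).
σ_p = √3.3382 = 1.827%.
At 90%, z = 1.282.
VaR = 1.282 × 1.827% = 2.342%; on $5,000,000,000 that is $117,100,000.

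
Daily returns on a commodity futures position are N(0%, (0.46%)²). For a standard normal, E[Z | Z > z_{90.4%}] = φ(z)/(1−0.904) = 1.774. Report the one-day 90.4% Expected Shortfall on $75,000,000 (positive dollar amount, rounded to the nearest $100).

ES = 0.46% × 1.774 = 0.816%.
On $75,000,000: 0.00816 × $75,000,000 = $612,000.

$612,000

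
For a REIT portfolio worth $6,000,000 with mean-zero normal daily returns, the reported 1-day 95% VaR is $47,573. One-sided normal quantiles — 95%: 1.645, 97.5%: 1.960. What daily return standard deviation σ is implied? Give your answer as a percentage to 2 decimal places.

0.48%

VaR as a fraction: $47,573 / $6,000,000 = 0.793%.
σ = VaR / z = 0.793% / 1.645 = 0.482%.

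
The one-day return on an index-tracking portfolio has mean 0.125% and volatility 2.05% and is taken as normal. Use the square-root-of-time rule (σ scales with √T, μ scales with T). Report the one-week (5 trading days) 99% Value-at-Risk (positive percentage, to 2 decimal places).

10.04%

At 99%, z = 2.326.
σ_{5d} = 2.05% × √5 = 4.584%; μ_{5d} = 5 × 0.125% = 0.625%.
VaR = −(0.625%) + 2.326 × 4.584% = 10.037%.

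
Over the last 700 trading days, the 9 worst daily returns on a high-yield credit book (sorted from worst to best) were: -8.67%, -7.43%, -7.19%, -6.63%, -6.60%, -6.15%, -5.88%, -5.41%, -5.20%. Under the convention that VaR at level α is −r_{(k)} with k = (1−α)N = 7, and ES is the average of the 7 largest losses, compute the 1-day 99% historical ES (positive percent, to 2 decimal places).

6.94%

The 7 worst returns sum to -48.55%.
ES = −(-48.55%) / 7 = 6.9357…% ≈ 6.94%.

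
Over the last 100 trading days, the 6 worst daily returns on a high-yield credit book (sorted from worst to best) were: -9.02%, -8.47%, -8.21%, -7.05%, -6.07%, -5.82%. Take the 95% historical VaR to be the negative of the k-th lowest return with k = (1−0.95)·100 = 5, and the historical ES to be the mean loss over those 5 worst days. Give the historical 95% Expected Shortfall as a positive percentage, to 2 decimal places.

7.76%

The 5 worst returns sum to -38.82%.
ES = −(-38.82%) / 5 = 7.764% ≈ 7.76%.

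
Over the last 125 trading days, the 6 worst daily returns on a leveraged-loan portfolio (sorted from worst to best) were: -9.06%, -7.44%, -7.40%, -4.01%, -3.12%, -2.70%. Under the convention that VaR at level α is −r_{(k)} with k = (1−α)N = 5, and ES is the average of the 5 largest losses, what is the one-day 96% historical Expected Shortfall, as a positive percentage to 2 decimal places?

6.21%

The 5 worst returns sum to -31.03%.
ES = −(-31.03%) / 5 = 6.206% ≈ 6.21%.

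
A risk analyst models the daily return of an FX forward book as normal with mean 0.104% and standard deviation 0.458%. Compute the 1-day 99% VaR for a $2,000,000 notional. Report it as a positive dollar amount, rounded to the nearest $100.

At 99% one-sided, z = 2.326.
VaR = −μ + z·σ = −(0.104%) + 2.326 × 0.458% = 0.961%.
On $2,000,000: 0.00961 × $2,000,000 = $19,220.

$19,200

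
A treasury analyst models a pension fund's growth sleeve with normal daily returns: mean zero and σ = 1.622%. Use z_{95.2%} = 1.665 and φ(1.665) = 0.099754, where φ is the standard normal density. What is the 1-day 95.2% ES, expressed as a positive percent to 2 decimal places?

3.37%

Tail multiplier: φ(z)/(1−α) = 0.099754 / 0.048 = 2.078.
ES = 1.622% × 2.078 = 3.371%.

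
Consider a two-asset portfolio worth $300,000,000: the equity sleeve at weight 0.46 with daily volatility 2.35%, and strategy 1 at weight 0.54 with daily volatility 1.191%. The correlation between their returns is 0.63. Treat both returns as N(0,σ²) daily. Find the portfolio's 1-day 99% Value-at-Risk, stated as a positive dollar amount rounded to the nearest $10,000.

$10,940,000

σ_p² = 0.46²·2.35² + 0.54²·1.191² + 2·0.63·0.46·0.54·2.35·1.191 = 2.4582 (%²).
σ_p = √2.4582 = 1.568%.
At 99%, z = 2.326.
VaR = 2.326 × 1.568% = 3.647%; on $300,000,000 that is $10,941,000.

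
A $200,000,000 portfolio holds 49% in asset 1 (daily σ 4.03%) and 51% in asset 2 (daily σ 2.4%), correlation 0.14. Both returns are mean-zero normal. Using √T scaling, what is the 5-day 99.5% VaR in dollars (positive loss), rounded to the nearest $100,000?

$28,400,000

σ_p = √(0.49²·4.03² + 0.51²·2.4² + 2·0.14·0.49·0.51·4.03·2.4) = 2.465%.
σ_{5d} = 2.465% × √5 = 5.512%.
z(99.5%) = 2.576.
VaR = 2.576 × 5.512% = 14.199%; on $200,000,000 that is $28,398,000.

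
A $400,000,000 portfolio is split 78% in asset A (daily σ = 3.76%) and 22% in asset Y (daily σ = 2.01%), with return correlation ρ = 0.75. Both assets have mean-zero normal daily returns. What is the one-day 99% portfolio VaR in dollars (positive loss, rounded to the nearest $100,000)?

$30,500,000

σ_p² = 0.78²·3.76² + 0.22²·2.01² + 2·0.75·0.78·0.22·3.76·2.01 = 10.7422 (%²).
σ_p = √10.7422 = 3.278%.
At 99%, z = 2.326.
VaR = 2.326 × 3.278% = 7.625%; on $400,000,000 that is $30,500,000.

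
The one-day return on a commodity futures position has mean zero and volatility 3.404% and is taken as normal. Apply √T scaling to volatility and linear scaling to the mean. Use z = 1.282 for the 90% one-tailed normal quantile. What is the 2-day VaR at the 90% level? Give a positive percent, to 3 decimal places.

σ_{2d} = 3.404% × √2 = 4.814%.
VaR = 1.282 × 4.814% = 6.172%.

6.172%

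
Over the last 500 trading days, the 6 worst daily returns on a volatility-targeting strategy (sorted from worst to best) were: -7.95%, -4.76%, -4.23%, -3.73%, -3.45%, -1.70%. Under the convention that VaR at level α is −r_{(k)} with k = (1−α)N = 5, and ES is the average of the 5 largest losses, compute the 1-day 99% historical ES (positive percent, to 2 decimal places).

4.82%

The 5 worst returns sum to -24.12%.
ES = −(-24.12%) / 5 = 4.824% ≈ 4.82%.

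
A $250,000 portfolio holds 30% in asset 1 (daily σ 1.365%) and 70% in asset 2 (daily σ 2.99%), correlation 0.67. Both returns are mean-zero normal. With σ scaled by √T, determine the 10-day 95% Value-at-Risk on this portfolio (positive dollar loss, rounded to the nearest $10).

$31,040

σ_p = √(0.3²·1.365² + 0.7²·2.99² + 2·0.67·0.3·0.7·1.365·2.99) = 2.387%.
σ_{10d} = 2.387% × √10 = 7.548%.
z(95%) = 1.645.
VaR = 1.645 × 7.548% = 12.416%; on $250,000 that is $31,040.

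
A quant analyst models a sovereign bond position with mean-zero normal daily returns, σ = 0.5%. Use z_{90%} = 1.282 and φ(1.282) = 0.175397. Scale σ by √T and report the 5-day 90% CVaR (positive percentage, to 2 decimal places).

σ_{5d} = 0.5% × √5 = 1.118%.
ES multiplier = φ(z)/(1−α) = 0.175397/0.1 = 1.754.
ES = 1.118% × 1.754 = 1.961%.

1.96%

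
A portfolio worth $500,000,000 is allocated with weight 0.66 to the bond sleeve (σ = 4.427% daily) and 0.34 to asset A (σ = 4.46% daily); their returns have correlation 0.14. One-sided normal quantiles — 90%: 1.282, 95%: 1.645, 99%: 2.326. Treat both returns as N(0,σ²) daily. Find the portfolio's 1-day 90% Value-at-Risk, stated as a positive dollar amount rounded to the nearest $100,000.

$22,300,000

σ_p² = 0.66²·4.427² + 0.34²·4.46² + 2·0.14·0.66·0.34·4.427·4.46 = 12.0771 (%²).
σ_p = √12.0771 = 3.475%.
VaR = 1.282 × 3.475% = 4.455%; on $500,000,000 that is $22,275,000.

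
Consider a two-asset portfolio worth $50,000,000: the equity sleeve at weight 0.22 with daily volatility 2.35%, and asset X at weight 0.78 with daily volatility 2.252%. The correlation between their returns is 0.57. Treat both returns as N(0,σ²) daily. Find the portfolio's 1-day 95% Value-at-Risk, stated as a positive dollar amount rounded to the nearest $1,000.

$1,723,000

σ_p² = 0.22²·2.35² + 0.78²·2.252² + 2·0.57·0.22·0.78·2.35·2.252 = 4.3881 (%²).
σ_p = √4.3881 = 2.095%.
At 95%, z = 1.645.
VaR = 1.645 × 2.095% = 3.446%; on $50,000,000 that is $1,723,000.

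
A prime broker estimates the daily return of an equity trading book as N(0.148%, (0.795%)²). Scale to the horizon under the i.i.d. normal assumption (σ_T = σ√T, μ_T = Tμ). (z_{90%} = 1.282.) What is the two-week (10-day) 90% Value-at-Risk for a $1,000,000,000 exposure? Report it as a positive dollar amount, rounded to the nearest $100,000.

$17,400,000

σ_{10d} = 0.795% × √10 = 2.514%; μ_{10d} = 10 × 0.148% = 1.480%.
VaR = −(1.480%) + 1.282 × 2.514% = 1.743%.
On $1,000,000,000: 0.01743 × $1,000,000,000 = $17,430,000.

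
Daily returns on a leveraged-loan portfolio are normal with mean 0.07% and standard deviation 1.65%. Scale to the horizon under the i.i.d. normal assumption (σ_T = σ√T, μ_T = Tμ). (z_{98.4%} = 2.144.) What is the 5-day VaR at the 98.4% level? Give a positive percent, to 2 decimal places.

σ_{5d} = 1.65% × √5 = 3.690%; μ_{5d} = 5 × 0.07% = 0.350%.
VaR = −(0.350%) + 2.144 × 3.690% = 7.561%.

7.56%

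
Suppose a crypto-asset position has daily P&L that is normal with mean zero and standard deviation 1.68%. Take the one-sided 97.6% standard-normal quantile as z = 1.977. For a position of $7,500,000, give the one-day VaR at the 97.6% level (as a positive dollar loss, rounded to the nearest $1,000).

$249,000

VaR = z·σ = 1.977 × 1.68% = 3.321%.
On $7,500,000: 0.03321 × $7,500,000 = $249,075.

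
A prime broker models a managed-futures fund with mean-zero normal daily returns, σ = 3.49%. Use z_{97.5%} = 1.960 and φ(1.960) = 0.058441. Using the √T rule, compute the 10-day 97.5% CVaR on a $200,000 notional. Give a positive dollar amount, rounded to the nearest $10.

σ_{10d} = 3.49% × √10 = 11.036%.
ES multiplier = φ(z)/(1−α) = 0.058441/0.025 = 2.338.
ES = 11.036% × 2.338 = 25.802%; on $200,000: $51,604.

$51,600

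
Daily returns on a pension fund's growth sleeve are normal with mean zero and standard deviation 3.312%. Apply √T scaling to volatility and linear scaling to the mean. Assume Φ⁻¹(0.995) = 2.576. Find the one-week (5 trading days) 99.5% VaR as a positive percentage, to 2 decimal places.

19.08%

σ_{5d} = 3.312% × √5 = 7.406%.
VaR = 2.576 × 7.406% = 19.078%.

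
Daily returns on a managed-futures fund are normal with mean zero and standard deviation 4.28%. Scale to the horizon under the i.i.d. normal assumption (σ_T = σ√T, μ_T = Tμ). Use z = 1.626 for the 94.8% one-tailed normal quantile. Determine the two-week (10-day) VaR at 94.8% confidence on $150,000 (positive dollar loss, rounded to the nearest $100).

$33,000

σ_{10d} = 4.28% × √10 = 13.535%.
VaR = 1.626 × 13.535% = 22.008%.
On $150,000: 0.22008 × $150,000 = $33,012.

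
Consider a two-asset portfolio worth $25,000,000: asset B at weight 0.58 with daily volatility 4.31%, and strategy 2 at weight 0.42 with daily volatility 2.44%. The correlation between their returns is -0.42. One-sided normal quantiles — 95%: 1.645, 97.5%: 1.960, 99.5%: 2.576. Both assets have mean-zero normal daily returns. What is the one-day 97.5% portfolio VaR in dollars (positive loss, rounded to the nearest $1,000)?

σ_p² = 0.58²·4.31² + 0.42²·2.44² + 2·-0.42·0.58·0.42·4.31·2.44 = 5.1473 (%²).
σ_p = √5.1473 = 2.269%.
VaR = 1.960 × 2.269% = 4.447%; on $25,000,000 that is $1,111,750.

$1,112,000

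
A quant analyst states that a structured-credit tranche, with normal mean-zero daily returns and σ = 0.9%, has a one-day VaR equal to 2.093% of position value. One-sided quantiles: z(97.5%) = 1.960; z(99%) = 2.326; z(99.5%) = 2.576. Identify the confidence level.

99%

Implied z = VaR/σ = 2.093 / 0.9 = 2.326.
This matches z(99%) = 2.326.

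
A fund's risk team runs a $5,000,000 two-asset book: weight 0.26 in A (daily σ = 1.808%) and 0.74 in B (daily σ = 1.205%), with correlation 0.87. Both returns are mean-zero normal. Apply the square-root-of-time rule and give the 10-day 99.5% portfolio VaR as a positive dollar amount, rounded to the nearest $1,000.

σ_p = √(0.26²·1.808² + 0.74²·1.205² + 2·0.87·0.26·0.74·1.808·1.205) = 1.321%.
σ_{10d} = 1.321% × √10 = 4.177%.
z(99.5%) = 2.576.
VaR = 2.576 × 4.177% = 10.760%; on $5,000,000 that is $538,000.

$538,000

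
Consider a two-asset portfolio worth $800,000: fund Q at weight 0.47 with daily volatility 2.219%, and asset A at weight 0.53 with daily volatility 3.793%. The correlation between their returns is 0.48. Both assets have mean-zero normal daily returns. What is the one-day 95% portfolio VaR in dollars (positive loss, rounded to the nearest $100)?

$35,200

σ_p² = 0.47²·2.219² + 0.53²·3.793² + 2·0.48·0.47·0.53·2.219·3.793 = 7.1417 (%²).
σ_p = √7.1417 = 2.672%.
At 95%, z = 1.645.
VaR = 1.645 × 2.672% = 4.395%; on $800,000 that is $35,160.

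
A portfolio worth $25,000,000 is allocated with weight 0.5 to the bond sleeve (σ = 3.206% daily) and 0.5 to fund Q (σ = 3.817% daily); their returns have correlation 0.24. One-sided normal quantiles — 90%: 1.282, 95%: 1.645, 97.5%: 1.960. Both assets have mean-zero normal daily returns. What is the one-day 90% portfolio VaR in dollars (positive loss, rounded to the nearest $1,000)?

$888,000

σ_p² = 0.5²·3.206² + 0.5²·3.817² + 2·0.24·0.5·0.5·3.206·3.817 = 7.6805 (%²).
σ_p = √7.6805 = 2.771%.
VaR = 1.282 × 2.771% = 3.552%; on $25,000,000 that is $888,000.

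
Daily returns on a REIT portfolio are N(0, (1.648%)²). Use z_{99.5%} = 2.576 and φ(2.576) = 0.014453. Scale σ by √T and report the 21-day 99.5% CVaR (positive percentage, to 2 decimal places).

σ_{21d} = 1.648% × √21 = 7.552%.
ES multiplier = φ(z)/(1−α) = 0.014453/0.005 = 2.891.
ES = 7.552% × 2.891 = 21.833%.

21.83%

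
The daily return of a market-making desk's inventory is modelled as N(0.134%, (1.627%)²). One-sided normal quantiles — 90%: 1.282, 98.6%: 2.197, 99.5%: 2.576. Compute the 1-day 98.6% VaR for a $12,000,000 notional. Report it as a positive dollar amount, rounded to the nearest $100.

$412,900

VaR = −μ + z·σ = −(0.134%) + 2.197 × 1.627% = 3.441%.
On $12,000,000: 0.03441 × $12,000,000 = $412,920.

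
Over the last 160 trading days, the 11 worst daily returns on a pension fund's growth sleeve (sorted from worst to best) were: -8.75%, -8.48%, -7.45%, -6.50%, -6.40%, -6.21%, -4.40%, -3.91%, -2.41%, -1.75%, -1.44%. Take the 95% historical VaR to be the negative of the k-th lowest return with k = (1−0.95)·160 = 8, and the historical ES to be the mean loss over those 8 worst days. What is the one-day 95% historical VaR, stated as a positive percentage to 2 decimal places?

k = 8; the 8th lowest return is -3.91%, so VaR = 3.91%.

3.91%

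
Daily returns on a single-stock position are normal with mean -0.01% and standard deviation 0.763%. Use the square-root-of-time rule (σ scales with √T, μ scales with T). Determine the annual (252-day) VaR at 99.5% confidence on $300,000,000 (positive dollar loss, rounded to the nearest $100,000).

At 99.5%, z = 2.576.
σ_{252d} = 0.763% × √252 = 12.112%; μ_{252d} = 252 × -0.01% = -2.520%.
VaR = −(-2.520%) + 2.576 × 12.112% = 33.721%.
On $300,000,000: 0.33721 × $300,000,000 = $101,163,000.

$101,200,000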